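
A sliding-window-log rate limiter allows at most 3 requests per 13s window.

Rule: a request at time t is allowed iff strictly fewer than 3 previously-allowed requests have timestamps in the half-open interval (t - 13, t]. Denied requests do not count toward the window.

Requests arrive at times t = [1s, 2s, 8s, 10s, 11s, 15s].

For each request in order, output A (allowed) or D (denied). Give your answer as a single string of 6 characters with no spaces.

Tracking allowed requests in the window:
  req#1 t=1s: ALLOW
  req#2 t=2s: ALLOW
  req#3 t=8s: ALLOW
  req#4 t=10s: DENY
  req#5 t=11s: DENY
  req#6 t=15s: ALLOW

Answer: AAADDA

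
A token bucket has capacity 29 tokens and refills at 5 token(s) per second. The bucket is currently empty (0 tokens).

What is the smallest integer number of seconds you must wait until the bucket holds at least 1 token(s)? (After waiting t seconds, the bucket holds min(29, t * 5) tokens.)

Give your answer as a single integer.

Need t * 5 >= 1, so t >= 1/5.
Smallest integer t = ceil(1/5) = 1.

Answer: 1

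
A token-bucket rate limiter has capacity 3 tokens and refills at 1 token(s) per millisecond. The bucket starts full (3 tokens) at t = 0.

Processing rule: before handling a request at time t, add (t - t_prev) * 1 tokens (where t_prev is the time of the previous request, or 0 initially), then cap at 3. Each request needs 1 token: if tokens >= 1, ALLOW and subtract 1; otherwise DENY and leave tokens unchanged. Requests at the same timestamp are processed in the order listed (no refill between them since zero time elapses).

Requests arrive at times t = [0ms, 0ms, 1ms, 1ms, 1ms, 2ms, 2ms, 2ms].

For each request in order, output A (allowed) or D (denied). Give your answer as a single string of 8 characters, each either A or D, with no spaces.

Answer: AAAADADD

Derivation:
Simulating step by step:
  req#1 t=0ms: ALLOW
  req#2 t=0ms: ALLOW
  req#3 t=1ms: ALLOW
  req#4 t=1ms: ALLOW
  req#5 t=1ms: DENY
  req#6 t=2ms: ALLOW
  req#7 t=2ms: DENY
  req#8 t=2ms: DENY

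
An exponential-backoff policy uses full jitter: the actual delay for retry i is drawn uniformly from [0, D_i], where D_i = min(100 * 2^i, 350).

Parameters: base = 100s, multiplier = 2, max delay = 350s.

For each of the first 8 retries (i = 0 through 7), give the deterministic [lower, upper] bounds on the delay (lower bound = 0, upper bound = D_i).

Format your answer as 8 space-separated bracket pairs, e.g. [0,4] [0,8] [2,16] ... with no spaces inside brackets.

Computing bounds per retry:
  i=0: D_i=min(100*2^0,350)=100, bounds=[0,100]
  i=1: D_i=min(100*2^1,350)=200, bounds=[0,200]
  i=2: D_i=min(100*2^2,350)=350, bounds=[0,350]
  i=3: D_i=min(100*2^3,350)=350, bounds=[0,350]
  i=4: D_i=min(100*2^4,350)=350, bounds=[0,350]
  i=5: D_i=min(100*2^5,350)=350, bounds=[0,350]
  i=6: D_i=min(100*2^6,350)=350, bounds=[0,350]
  i=7: D_i=min(100*2^7,350)=350, bounds=[0,350]

Answer: [0,100] [0,200] [0,350] [0,350] [0,350] [0,350] [0,350] [0,350]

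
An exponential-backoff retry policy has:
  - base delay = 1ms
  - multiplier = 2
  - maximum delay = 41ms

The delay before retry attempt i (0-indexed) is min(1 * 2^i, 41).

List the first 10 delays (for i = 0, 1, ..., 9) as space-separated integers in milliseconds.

Computing each delay:
  i=0: min(1*2^0, 41) = 1
  i=1: min(1*2^1, 41) = 2
  i=2: min(1*2^2, 41) = 4
  i=3: min(1*2^3, 41) = 8
  i=4: min(1*2^4, 41) = 16
  i=5: min(1*2^5, 41) = 32
  i=6: min(1*2^6, 41) = 41
  i=7: min(1*2^7, 41) = 41
  i=8: min(1*2^8, 41) = 41
  i=9: min(1*2^9, 41) = 41

Answer: 1 2 4 8 16 32 41 41 41 41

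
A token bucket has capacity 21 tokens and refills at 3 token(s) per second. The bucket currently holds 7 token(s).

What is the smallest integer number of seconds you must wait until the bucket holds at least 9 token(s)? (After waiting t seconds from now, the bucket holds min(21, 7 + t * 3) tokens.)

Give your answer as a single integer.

Answer: 1

Derivation:
Need 7 + t * 3 >= 9, so t >= 2/3.
Smallest integer t = ceil(2/3) = 1.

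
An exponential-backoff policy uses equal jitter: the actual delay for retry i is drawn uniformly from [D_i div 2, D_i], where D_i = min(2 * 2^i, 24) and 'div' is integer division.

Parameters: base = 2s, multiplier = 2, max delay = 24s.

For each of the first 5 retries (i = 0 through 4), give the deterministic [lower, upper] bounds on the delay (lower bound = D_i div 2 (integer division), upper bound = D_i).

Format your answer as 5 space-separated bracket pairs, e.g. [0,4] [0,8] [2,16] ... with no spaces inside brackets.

Answer: [1,2] [2,4] [4,8] [8,16] [12,24]

Derivation:
Computing bounds per retry:
  i=0: D_i=min(2*2^0,24)=2, bounds=[1,2]
  i=1: D_i=min(2*2^1,24)=4, bounds=[2,4]
  i=2: D_i=min(2*2^2,24)=8, bounds=[4,8]
  i=3: D_i=min(2*2^3,24)=16, bounds=[8,16]
  i=4: D_i=min(2*2^4,24)=24, bounds=[12,24]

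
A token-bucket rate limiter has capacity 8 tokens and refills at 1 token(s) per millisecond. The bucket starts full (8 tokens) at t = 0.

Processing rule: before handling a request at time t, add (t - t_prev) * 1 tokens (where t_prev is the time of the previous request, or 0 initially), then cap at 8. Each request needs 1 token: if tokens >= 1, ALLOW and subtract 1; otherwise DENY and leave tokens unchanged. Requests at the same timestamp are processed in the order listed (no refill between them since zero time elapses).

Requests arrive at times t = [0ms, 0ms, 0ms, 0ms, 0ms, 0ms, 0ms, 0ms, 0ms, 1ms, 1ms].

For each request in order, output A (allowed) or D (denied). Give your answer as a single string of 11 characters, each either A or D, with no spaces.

Simulating step by step:
  req#1 t=0ms: ALLOW
  req#2 t=0ms: ALLOW
  req#3 t=0ms: ALLOW
  req#4 t=0ms: ALLOW
  req#5 t=0ms: ALLOW
  req#6 t=0ms: ALLOW
  req#7 t=0ms: ALLOW
  req#8 t=0ms: ALLOW
  req#9 t=0ms: DENY
  req#10 t=1ms: ALLOW
  req#11 t=1ms: DENY

Answer: AAAAAAAADAD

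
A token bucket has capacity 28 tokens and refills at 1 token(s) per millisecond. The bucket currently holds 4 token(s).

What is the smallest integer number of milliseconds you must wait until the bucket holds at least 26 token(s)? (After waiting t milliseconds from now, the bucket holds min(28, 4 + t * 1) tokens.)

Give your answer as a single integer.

Answer: 22

Derivation:
Need 4 + t * 1 >= 26, so t >= 22/1.
Smallest integer t = ceil(22/1) = 22.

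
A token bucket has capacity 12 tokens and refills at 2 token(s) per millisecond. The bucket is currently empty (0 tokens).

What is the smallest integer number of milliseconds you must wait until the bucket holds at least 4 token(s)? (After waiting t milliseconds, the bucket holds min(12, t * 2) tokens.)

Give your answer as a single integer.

Need t * 2 >= 4, so t >= 4/2.
Smallest integer t = ceil(4/2) = 2.

Answer: 2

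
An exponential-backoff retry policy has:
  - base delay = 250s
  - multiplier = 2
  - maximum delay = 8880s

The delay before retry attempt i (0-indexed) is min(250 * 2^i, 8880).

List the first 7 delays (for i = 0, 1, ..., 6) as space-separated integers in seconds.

Computing each delay:
  i=0: min(250*2^0, 8880) = 250
  i=1: min(250*2^1, 8880) = 500
  i=2: min(250*2^2, 8880) = 1000
  i=3: min(250*2^3, 8880) = 2000
  i=4: min(250*2^4, 8880) = 4000
  i=5: min(250*2^5, 8880) = 8000
  i=6: min(250*2^6, 8880) = 8880

Answer: 250 500 1000 2000 4000 8000 8880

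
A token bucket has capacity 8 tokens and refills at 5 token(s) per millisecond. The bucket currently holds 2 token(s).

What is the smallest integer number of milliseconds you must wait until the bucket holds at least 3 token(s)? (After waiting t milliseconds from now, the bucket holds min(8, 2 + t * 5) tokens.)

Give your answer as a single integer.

Answer: 1

Derivation:
Need 2 + t * 5 >= 3, so t >= 1/5.
Smallest integer t = ceil(1/5) = 1.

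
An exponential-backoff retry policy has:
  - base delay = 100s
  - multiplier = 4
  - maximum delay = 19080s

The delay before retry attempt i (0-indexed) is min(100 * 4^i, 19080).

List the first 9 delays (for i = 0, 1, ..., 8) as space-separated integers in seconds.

Computing each delay:
  i=0: min(100*4^0, 19080) = 100
  i=1: min(100*4^1, 19080) = 400
  i=2: min(100*4^2, 19080) = 1600
  i=3: min(100*4^3, 19080) = 6400
  i=4: min(100*4^4, 19080) = 19080
  i=5: min(100*4^5, 19080) = 19080
  i=6: min(100*4^6, 19080) = 19080
  i=7: min(100*4^7, 19080) = 19080
  i=8: min(100*4^8, 19080) = 19080

Answer: 100 400 1600 6400 19080 19080 19080 19080 19080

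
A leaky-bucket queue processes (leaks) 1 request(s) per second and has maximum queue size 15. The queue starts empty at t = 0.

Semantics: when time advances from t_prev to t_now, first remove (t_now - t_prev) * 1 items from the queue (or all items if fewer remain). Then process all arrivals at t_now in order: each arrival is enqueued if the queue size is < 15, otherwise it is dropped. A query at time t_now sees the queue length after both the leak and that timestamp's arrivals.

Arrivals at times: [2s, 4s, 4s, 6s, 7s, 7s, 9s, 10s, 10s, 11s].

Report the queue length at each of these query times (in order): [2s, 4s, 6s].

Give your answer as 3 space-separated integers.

Answer: 1 2 1

Derivation:
Queue lengths at query times:
  query t=2s: backlog = 1
  query t=4s: backlog = 2
  query t=6s: backlog = 1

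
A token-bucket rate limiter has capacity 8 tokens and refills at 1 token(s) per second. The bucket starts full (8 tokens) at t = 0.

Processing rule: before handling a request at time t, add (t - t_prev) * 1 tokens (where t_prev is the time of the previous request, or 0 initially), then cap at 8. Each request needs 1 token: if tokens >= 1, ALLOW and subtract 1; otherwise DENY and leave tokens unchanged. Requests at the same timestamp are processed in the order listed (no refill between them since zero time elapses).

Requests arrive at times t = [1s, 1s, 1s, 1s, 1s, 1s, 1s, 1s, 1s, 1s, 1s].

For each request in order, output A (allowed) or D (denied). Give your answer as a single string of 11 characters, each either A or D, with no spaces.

Answer: AAAAAAAADDD

Derivation:
Simulating step by step:
  req#1 t=1s: ALLOW
  req#2 t=1s: ALLOW
  req#3 t=1s: ALLOW
  req#4 t=1s: ALLOW
  req#5 t=1s: ALLOW
  req#6 t=1s: ALLOW
  req#7 t=1s: ALLOW
  req#8 t=1s: ALLOW
  req#9 t=1s: DENY
  req#10 t=1s: DENY
  req#11 t=1s: DENY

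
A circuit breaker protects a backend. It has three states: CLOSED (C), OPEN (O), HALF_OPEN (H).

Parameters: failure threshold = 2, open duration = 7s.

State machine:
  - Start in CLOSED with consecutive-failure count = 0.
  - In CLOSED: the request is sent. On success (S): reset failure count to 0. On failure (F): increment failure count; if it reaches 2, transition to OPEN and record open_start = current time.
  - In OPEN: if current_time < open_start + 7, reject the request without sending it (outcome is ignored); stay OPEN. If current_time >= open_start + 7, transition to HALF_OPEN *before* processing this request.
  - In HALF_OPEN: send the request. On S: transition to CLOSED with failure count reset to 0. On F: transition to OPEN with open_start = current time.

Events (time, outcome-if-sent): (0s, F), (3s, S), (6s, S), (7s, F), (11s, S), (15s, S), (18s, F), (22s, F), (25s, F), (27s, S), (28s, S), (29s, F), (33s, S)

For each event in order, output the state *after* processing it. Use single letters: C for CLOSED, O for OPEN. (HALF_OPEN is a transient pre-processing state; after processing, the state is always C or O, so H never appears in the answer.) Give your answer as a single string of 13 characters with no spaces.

Answer: CCCCCCCOOOOOO

Derivation:
State after each event:
  event#1 t=0s outcome=F: state=CLOSED
  event#2 t=3s outcome=S: state=CLOSED
  event#3 t=6s outcome=S: state=CLOSED
  event#4 t=7s outcome=F: state=CLOSED
  event#5 t=11s outcome=S: state=CLOSED
  event#6 t=15s outcome=S: state=CLOSED
  event#7 t=18s outcome=F: state=CLOSED
  event#8 t=22s outcome=F: state=OPEN
  event#9 t=25s outcome=F: state=OPEN
  event#10 t=27s outcome=S: state=OPEN
  event#11 t=28s outcome=S: state=OPEN
  event#12 t=29s outcome=F: state=OPEN
  event#13 t=33s outcome=S: state=OPEN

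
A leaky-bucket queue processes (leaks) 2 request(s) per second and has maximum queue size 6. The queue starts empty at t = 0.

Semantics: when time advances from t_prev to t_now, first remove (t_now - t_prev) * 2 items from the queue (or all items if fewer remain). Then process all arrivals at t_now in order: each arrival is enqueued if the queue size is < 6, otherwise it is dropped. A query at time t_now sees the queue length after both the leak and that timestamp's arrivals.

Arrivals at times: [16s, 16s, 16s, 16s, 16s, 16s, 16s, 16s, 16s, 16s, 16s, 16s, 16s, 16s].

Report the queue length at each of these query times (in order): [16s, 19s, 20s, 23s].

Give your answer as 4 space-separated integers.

Queue lengths at query times:
  query t=16s: backlog = 6
  query t=19s: backlog = 0
  query t=20s: backlog = 0
  query t=23s: backlog = 0

Answer: 6 0 0 0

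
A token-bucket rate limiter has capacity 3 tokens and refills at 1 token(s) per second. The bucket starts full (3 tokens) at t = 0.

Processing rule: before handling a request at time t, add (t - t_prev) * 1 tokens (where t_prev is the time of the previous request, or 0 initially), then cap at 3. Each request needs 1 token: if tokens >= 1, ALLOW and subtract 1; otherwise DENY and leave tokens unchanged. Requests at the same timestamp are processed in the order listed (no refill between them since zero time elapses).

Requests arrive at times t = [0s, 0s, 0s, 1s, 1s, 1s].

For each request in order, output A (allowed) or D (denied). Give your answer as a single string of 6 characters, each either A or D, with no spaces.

Answer: AAAADD

Derivation:
Simulating step by step:
  req#1 t=0s: ALLOW
  req#2 t=0s: ALLOW
  req#3 t=0s: ALLOW
  req#4 t=1s: ALLOW
  req#5 t=1s: DENY
  req#6 t=1s: DENY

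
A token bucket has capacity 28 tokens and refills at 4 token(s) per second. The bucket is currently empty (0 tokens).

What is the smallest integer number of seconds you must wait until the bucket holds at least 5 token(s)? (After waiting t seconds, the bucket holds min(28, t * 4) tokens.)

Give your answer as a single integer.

Answer: 2

Derivation:
Need t * 4 >= 5, so t >= 5/4.
Smallest integer t = ceil(5/4) = 2.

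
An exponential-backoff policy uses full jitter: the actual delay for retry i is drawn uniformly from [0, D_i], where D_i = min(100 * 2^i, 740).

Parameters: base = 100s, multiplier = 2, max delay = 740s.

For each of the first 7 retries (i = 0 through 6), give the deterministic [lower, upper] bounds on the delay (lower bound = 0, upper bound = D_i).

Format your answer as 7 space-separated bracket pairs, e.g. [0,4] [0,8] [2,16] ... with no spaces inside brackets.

Computing bounds per retry:
  i=0: D_i=min(100*2^0,740)=100, bounds=[0,100]
  i=1: D_i=min(100*2^1,740)=200, bounds=[0,200]
  i=2: D_i=min(100*2^2,740)=400, bounds=[0,400]
  i=3: D_i=min(100*2^3,740)=740, bounds=[0,740]
  i=4: D_i=min(100*2^4,740)=740, bounds=[0,740]
  i=5: D_i=min(100*2^5,740)=740, bounds=[0,740]
  i=6: D_i=min(100*2^6,740)=740, bounds=[0,740]

Answer: [0,100] [0,200] [0,400] [0,740] [0,740] [0,740] [0,740]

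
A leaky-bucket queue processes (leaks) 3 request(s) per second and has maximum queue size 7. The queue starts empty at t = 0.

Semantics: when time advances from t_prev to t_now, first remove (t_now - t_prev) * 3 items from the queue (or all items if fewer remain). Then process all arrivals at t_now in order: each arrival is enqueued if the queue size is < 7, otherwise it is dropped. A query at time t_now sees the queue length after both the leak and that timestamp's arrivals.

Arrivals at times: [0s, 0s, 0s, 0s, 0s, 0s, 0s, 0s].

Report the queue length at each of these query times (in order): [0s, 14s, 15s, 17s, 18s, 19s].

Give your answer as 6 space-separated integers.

Answer: 7 0 0 0 0 0

Derivation:
Queue lengths at query times:
  query t=0s: backlog = 7
  query t=14s: backlog = 0
  query t=15s: backlog = 0
  query t=17s: backlog = 0
  query t=18s: backlog = 0
  query t=19s: backlog = 0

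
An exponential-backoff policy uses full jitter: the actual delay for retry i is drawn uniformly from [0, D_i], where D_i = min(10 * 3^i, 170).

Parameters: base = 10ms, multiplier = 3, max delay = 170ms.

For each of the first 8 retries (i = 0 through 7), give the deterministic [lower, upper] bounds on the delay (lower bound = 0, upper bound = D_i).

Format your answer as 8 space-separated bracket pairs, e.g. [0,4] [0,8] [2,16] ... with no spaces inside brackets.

Answer: [0,10] [0,30] [0,90] [0,170] [0,170] [0,170] [0,170] [0,170]

Derivation:
Computing bounds per retry:
  i=0: D_i=min(10*3^0,170)=10, bounds=[0,10]
  i=1: D_i=min(10*3^1,170)=30, bounds=[0,30]
  i=2: D_i=min(10*3^2,170)=90, bounds=[0,90]
  i=3: D_i=min(10*3^3,170)=170, bounds=[0,170]
  i=4: D_i=min(10*3^4,170)=170, bounds=[0,170]
  i=5: D_i=min(10*3^5,170)=170, bounds=[0,170]
  i=6: D_i=min(10*3^6,170)=170, bounds=[0,170]
  i=7: D_i=min(10*3^7,170)=170, bounds=[0,170]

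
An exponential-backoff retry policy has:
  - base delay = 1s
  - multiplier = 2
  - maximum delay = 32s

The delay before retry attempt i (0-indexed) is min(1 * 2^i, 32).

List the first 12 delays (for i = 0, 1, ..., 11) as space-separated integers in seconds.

Answer: 1 2 4 8 16 32 32 32 32 32 32 32

Derivation:
Computing each delay:
  i=0: min(1*2^0, 32) = 1
  i=1: min(1*2^1, 32) = 2
  i=2: min(1*2^2, 32) = 4
  i=3: min(1*2^3, 32) = 8
  i=4: min(1*2^4, 32) = 16
  i=5: min(1*2^5, 32) = 32
  i=6: min(1*2^6, 32) = 32
  i=7: min(1*2^7, 32) = 32
  i=8: min(1*2^8, 32) = 32
  i=9: min(1*2^9, 32) = 32
  i=10: min(1*2^10, 32) = 32
  i=11: min(1*2^11, 32) = 32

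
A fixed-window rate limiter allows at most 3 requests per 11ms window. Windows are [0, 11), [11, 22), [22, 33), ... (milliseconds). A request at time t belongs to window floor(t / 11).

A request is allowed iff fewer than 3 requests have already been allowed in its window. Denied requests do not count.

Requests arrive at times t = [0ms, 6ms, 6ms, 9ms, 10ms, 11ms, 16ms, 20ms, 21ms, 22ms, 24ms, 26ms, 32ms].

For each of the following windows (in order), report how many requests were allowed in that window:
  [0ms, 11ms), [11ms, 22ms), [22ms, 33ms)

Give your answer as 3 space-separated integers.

Answer: 3 3 3

Derivation:
Processing requests:
  req#1 t=0ms (window 0): ALLOW
  req#2 t=6ms (window 0): ALLOW
  req#3 t=6ms (window 0): ALLOW
  req#4 t=9ms (window 0): DENY
  req#5 t=10ms (window 0): DENY
  req#6 t=11ms (window 1): ALLOW
  req#7 t=16ms (window 1): ALLOW
  req#8 t=20ms (window 1): ALLOW
  req#9 t=21ms (window 1): DENY
  req#10 t=22ms (window 2): ALLOW
  req#11 t=24ms (window 2): ALLOW
  req#12 t=26ms (window 2): ALLOW
  req#13 t=32ms (window 2): DENY

Allowed counts by window: 3 3 3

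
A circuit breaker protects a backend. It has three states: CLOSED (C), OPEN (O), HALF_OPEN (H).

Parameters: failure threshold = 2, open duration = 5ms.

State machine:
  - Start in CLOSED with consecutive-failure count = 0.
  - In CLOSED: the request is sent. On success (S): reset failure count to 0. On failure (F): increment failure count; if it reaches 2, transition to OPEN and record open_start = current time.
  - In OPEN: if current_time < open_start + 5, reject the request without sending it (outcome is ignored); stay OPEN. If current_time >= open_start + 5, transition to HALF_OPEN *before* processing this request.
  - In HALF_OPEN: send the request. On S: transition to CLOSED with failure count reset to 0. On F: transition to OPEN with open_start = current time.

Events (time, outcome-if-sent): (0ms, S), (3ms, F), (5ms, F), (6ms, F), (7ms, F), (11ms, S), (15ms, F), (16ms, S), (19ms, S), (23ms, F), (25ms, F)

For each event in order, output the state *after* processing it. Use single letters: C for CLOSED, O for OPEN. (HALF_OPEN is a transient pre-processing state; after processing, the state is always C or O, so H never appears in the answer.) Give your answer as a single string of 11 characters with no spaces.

State after each event:
  event#1 t=0ms outcome=S: state=CLOSED
  event#2 t=3ms outcome=F: state=CLOSED
  event#3 t=5ms outcome=F: state=OPEN
  event#4 t=6ms outcome=F: state=OPEN
  event#5 t=7ms outcome=F: state=OPEN
  event#6 t=11ms outcome=S: state=CLOSED
  event#7 t=15ms outcome=F: state=CLOSED
  event#8 t=16ms outcome=S: state=CLOSED
  event#9 t=19ms outcome=S: state=CLOSED
  event#10 t=23ms outcome=F: state=CLOSED
  event#11 t=25ms outcome=F: state=OPEN

Answer: CCOOOCCCCCO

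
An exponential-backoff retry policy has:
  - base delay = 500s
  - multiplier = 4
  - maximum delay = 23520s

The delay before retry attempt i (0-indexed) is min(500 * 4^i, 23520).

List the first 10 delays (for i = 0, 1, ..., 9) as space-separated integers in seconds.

Answer: 500 2000 8000 23520 23520 23520 23520 23520 23520 23520

Derivation:
Computing each delay:
  i=0: min(500*4^0, 23520) = 500
  i=1: min(500*4^1, 23520) = 2000
  i=2: min(500*4^2, 23520) = 8000
  i=3: min(500*4^3, 23520) = 23520
  i=4: min(500*4^4, 23520) = 23520
  i=5: min(500*4^5, 23520) = 23520
  i=6: min(500*4^6, 23520) = 23520
  i=7: min(500*4^7, 23520) = 23520
  i=8: min(500*4^8, 23520) = 23520
  i=9: min(500*4^9, 23520) = 23520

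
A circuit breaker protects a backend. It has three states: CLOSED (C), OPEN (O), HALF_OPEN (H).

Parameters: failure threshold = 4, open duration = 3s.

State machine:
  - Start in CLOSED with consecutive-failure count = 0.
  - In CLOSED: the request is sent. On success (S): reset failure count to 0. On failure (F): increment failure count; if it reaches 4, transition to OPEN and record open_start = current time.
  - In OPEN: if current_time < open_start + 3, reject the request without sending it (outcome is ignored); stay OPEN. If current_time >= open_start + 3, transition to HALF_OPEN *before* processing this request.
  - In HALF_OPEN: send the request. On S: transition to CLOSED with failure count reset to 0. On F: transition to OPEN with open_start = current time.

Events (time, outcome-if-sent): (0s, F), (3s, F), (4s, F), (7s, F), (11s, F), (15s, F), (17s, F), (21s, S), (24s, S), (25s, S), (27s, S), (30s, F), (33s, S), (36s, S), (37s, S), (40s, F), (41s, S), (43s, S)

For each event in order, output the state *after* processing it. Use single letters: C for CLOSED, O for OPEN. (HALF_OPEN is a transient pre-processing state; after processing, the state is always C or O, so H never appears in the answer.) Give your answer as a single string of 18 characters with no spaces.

Answer: CCCOOOOCCCCCCCCCCC

Derivation:
State after each event:
  event#1 t=0s outcome=F: state=CLOSED
  event#2 t=3s outcome=F: state=CLOSED
  event#3 t=4s outcome=F: state=CLOSED
  event#4 t=7s outcome=F: state=OPEN
  event#5 t=11s outcome=F: state=OPEN
  event#6 t=15s outcome=F: state=OPEN
  event#7 t=17s outcome=F: state=OPEN
  event#8 t=21s outcome=S: state=CLOSED
  event#9 t=24s outcome=S: state=CLOSED
  event#10 t=25s outcome=S: state=CLOSED
  event#11 t=27s outcome=S: state=CLOSED
  event#12 t=30s outcome=F: state=CLOSED
  event#13 t=33s outcome=S: state=CLOSED
  event#14 t=36s outcome=S: state=CLOSED
  event#15 t=37s outcome=S: state=CLOSED
  event#16 t=40s outcome=F: state=CLOSED
  event#17 t=41s outcome=S: state=CLOSED
  event#18 t=43s outcome=S: state=CLOSED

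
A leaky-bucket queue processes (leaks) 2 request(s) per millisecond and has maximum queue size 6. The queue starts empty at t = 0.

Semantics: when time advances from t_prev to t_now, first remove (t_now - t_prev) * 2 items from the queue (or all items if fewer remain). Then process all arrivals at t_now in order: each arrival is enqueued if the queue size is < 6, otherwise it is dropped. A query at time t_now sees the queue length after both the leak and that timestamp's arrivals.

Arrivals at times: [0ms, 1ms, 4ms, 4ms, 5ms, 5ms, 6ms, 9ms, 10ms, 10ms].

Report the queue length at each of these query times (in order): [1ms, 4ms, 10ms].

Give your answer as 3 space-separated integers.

Answer: 1 2 2

Derivation:
Queue lengths at query times:
  query t=1ms: backlog = 1
  query t=4ms: backlog = 2
  query t=10ms: backlog = 2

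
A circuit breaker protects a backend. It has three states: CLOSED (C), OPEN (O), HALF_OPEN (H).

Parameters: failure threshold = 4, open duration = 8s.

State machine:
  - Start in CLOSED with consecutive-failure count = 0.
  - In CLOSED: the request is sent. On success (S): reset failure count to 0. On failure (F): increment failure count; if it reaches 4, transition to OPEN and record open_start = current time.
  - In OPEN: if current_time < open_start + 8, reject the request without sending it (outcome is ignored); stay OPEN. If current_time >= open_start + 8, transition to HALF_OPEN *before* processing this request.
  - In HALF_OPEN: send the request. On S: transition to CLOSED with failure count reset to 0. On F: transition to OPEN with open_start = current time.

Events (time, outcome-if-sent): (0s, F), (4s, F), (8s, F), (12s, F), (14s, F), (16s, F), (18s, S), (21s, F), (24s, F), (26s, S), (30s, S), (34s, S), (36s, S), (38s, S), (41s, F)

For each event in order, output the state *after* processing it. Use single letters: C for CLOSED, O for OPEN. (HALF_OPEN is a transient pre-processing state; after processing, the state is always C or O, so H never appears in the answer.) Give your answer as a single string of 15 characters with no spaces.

Answer: CCCOOOOOOOCCCCC

Derivation:
State after each event:
  event#1 t=0s outcome=F: state=CLOSED
  event#2 t=4s outcome=F: state=CLOSED
  event#3 t=8s outcome=F: state=CLOSED
  event#4 t=12s outcome=F: state=OPEN
  event#5 t=14s outcome=F: state=OPEN
  event#6 t=16s outcome=F: state=OPEN
  event#7 t=18s outcome=S: state=OPEN
  event#8 t=21s outcome=F: state=OPEN
  event#9 t=24s outcome=F: state=OPEN
  event#10 t=26s outcome=S: state=OPEN
  event#11 t=30s outcome=S: state=CLOSED
  event#12 t=34s outcome=S: state=CLOSED
  event#13 t=36s outcome=S: state=CLOSED
  event#14 t=38s outcome=S: state=CLOSED
  event#15 t=41s outcome=F: state=CLOSED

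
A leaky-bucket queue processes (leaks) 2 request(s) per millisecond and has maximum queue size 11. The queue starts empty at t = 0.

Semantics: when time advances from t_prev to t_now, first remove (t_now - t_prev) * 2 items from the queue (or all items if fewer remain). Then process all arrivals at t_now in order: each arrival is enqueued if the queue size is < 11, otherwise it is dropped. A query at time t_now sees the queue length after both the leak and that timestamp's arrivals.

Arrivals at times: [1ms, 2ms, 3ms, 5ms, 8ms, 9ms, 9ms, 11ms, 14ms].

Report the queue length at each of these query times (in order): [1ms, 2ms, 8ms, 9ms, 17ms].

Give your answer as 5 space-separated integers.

Answer: 1 1 1 2 0

Derivation:
Queue lengths at query times:
  query t=1ms: backlog = 1
  query t=2ms: backlog = 1
  query t=8ms: backlog = 1
  query t=9ms: backlog = 2
  query t=17ms: backlog = 0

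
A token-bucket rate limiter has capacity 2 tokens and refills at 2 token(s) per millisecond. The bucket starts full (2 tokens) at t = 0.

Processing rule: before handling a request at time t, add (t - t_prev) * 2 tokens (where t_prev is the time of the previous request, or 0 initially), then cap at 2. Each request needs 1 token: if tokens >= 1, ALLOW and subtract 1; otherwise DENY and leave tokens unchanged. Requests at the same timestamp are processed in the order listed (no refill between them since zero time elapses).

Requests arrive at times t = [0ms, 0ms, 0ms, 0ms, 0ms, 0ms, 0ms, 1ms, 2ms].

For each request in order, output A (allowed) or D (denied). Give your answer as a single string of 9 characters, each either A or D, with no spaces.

Simulating step by step:
  req#1 t=0ms: ALLOW
  req#2 t=0ms: ALLOW
  req#3 t=0ms: DENY
  req#4 t=0ms: DENY
  req#5 t=0ms: DENY
  req#6 t=0ms: DENY
  req#7 t=0ms: DENY
  req#8 t=1ms: ALLOW
  req#9 t=2ms: ALLOW

Answer: AADDDDDAA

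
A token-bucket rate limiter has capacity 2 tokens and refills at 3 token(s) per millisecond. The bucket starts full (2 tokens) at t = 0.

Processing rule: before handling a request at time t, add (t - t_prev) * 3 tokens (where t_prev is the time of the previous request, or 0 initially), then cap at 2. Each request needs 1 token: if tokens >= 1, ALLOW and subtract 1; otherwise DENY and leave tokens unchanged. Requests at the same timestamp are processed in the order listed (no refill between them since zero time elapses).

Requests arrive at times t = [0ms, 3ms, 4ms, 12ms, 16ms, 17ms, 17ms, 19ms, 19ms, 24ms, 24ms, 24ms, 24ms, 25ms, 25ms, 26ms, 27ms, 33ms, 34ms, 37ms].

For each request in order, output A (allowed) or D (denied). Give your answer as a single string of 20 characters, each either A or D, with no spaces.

Answer: AAAAAAAAAAADDAAAAAAA

Derivation:
Simulating step by step:
  req#1 t=0ms: ALLOW
  req#2 t=3ms: ALLOW
  req#3 t=4ms: ALLOW
  req#4 t=12ms: ALLOW
  req#5 t=16ms: ALLOW
  req#6 t=17ms: ALLOW
  req#7 t=17ms: ALLOW
  req#8 t=19ms: ALLOW
  req#9 t=19ms: ALLOW
  req#10 t=24ms: ALLOW
  req#11 t=24ms: ALLOW
  req#12 t=24ms: DENY
  req#13 t=24ms: DENY
  req#14 t=25ms: ALLOW
  req#15 t=25ms: ALLOW
  req#16 t=26ms: ALLOW
  req#17 t=27ms: ALLOW
  req#18 t=33ms: ALLOW
  req#19 t=34ms: ALLOW
  req#20 t=37ms: ALLOW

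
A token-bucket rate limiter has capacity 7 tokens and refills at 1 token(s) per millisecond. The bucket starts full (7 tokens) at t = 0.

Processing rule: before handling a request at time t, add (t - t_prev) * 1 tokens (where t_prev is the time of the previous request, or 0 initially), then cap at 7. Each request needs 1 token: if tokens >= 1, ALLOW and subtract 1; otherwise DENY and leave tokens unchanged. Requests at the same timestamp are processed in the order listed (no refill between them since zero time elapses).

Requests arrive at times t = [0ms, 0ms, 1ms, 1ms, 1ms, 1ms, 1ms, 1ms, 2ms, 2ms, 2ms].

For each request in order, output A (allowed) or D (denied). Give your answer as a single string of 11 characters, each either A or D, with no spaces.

Simulating step by step:
  req#1 t=0ms: ALLOW
  req#2 t=0ms: ALLOW
  req#3 t=1ms: ALLOW
  req#4 t=1ms: ALLOW
  req#5 t=1ms: ALLOW
  req#6 t=1ms: ALLOW
  req#7 t=1ms: ALLOW
  req#8 t=1ms: ALLOW
  req#9 t=2ms: ALLOW
  req#10 t=2ms: DENY
  req#11 t=2ms: DENY

Answer: AAAAAAAAADD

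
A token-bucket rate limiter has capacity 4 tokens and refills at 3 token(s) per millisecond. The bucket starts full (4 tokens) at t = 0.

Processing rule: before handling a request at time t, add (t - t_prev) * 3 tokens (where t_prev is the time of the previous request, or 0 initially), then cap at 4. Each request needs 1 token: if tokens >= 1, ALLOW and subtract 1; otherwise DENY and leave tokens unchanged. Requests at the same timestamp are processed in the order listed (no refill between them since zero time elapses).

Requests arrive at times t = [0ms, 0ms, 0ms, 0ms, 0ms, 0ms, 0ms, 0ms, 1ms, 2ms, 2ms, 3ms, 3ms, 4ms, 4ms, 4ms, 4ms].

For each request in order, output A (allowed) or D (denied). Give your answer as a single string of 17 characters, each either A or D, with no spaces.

Simulating step by step:
  req#1 t=0ms: ALLOW
  req#2 t=0ms: ALLOW
  req#3 t=0ms: ALLOW
  req#4 t=0ms: ALLOW
  req#5 t=0ms: DENY
  req#6 t=0ms: DENY
  req#7 t=0ms: DENY
  req#8 t=0ms: DENY
  req#9 t=1ms: ALLOW
  req#10 t=2ms: ALLOW
  req#11 t=2ms: ALLOW
  req#12 t=3ms: ALLOW
  req#13 t=3ms: ALLOW
  req#14 t=4ms: ALLOW
  req#15 t=4ms: ALLOW
  req#16 t=4ms: ALLOW
  req#17 t=4ms: ALLOW

Answer: AAAADDDDAAAAAAAAA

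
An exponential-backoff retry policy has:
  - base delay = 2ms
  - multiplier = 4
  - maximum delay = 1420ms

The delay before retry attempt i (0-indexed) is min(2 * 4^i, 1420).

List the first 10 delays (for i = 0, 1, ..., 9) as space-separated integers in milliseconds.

Answer: 2 8 32 128 512 1420 1420 1420 1420 1420

Derivation:
Computing each delay:
  i=0: min(2*4^0, 1420) = 2
  i=1: min(2*4^1, 1420) = 8
  i=2: min(2*4^2, 1420) = 32
  i=3: min(2*4^3, 1420) = 128
  i=4: min(2*4^4, 1420) = 512
  i=5: min(2*4^5, 1420) = 1420
  i=6: min(2*4^6, 1420) = 1420
  i=7: min(2*4^7, 1420) = 1420
  i=8: min(2*4^8, 1420) = 1420
  i=9: min(2*4^9, 1420) = 1420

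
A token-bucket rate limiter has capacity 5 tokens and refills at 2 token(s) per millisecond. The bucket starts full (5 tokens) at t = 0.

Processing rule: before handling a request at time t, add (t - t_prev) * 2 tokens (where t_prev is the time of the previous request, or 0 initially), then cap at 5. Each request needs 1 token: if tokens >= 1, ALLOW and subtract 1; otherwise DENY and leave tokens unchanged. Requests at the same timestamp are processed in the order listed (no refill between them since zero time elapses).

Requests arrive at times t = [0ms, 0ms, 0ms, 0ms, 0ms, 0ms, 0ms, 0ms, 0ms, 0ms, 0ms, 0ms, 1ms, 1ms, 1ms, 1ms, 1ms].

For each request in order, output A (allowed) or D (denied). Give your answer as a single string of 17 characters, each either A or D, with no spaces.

Answer: AAAAADDDDDDDAADDD

Derivation:
Simulating step by step:
  req#1 t=0ms: ALLOW
  req#2 t=0ms: ALLOW
  req#3 t=0ms: ALLOW
  req#4 t=0ms: ALLOW
  req#5 t=0ms: ALLOW
  req#6 t=0ms: DENY
  req#7 t=0ms: DENY
  req#8 t=0ms: DENY
  req#9 t=0ms: DENY
  req#10 t=0ms: DENY
  req#11 t=0ms: DENY
  req#12 t=0ms: DENY
  req#13 t=1ms: ALLOW
  req#14 t=1ms: ALLOW
  req#15 t=1ms: DENY
  req#16 t=1ms: DENY
  req#17 t=1ms: DENY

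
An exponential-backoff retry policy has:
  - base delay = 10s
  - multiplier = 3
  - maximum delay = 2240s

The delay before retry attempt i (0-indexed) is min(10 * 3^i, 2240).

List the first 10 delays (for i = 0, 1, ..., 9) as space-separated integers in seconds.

Computing each delay:
  i=0: min(10*3^0, 2240) = 10
  i=1: min(10*3^1, 2240) = 30
  i=2: min(10*3^2, 2240) = 90
  i=3: min(10*3^3, 2240) = 270
  i=4: min(10*3^4, 2240) = 810
  i=5: min(10*3^5, 2240) = 2240
  i=6: min(10*3^6, 2240) = 2240
  i=7: min(10*3^7, 2240) = 2240
  i=8: min(10*3^8, 2240) = 2240
  i=9: min(10*3^9, 2240) = 2240

Answer: 10 30 90 270 810 2240 2240 2240 2240 2240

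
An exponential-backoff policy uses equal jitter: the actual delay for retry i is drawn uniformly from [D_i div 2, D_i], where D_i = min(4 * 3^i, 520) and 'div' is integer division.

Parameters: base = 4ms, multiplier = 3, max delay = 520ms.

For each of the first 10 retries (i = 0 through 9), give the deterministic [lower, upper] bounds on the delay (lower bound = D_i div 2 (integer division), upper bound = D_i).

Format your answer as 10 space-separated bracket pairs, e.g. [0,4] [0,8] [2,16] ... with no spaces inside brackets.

Answer: [2,4] [6,12] [18,36] [54,108] [162,324] [260,520] [260,520] [260,520] [260,520] [260,520]

Derivation:
Computing bounds per retry:
  i=0: D_i=min(4*3^0,520)=4, bounds=[2,4]
  i=1: D_i=min(4*3^1,520)=12, bounds=[6,12]
  i=2: D_i=min(4*3^2,520)=36, bounds=[18,36]
  i=3: D_i=min(4*3^3,520)=108, bounds=[54,108]
  i=4: D_i=min(4*3^4,520)=324, bounds=[162,324]
  i=5: D_i=min(4*3^5,520)=520, bounds=[260,520]
  i=6: D_i=min(4*3^6,520)=520, bounds=[260,520]
  i=7: D_i=min(4*3^7,520)=520, bounds=[260,520]
  i=8: D_i=min(4*3^8,520)=520, bounds=[260,520]
  i=9: D_i=min(4*3^9,520)=520, bounds=[260,520]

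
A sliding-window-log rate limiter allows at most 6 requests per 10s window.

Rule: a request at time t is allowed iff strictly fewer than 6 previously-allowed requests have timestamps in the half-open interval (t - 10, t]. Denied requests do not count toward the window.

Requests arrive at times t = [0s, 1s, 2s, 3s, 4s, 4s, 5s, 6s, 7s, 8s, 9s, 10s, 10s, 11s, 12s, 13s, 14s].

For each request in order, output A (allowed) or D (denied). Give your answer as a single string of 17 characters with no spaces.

Answer: AAAAAADDDDDADAAAA

Derivation:
Tracking allowed requests in the window:
  req#1 t=0s: ALLOW
  req#2 t=1s: ALLOW
  req#3 t=2s: ALLOW
  req#4 t=3s: ALLOW
  req#5 t=4s: ALLOW
  req#6 t=4s: ALLOW
  req#7 t=5s: DENY
  req#8 t=6s: DENY
  req#9 t=7s: DENY
  req#10 t=8s: DENY
  req#11 t=9s: DENY
  req#12 t=10s: ALLOW
  req#13 t=10s: DENY
  req#14 t=11s: ALLOW
  req#15 t=12s: ALLOW
  req#16 t=13s: ALLOW
  req#17 t=14s: ALLOW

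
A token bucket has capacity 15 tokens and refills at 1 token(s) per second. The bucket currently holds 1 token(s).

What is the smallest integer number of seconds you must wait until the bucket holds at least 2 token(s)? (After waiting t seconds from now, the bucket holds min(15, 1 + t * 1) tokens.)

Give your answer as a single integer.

Need 1 + t * 1 >= 2, so t >= 1/1.
Smallest integer t = ceil(1/1) = 1.

Answer: 1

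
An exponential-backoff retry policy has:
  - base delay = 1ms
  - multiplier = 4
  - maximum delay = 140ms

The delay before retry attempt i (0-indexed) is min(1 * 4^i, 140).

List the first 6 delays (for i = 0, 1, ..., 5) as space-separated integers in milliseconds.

Answer: 1 4 16 64 140 140

Derivation:
Computing each delay:
  i=0: min(1*4^0, 140) = 1
  i=1: min(1*4^1, 140) = 4
  i=2: min(1*4^2, 140) = 16
  i=3: min(1*4^3, 140) = 64
  i=4: min(1*4^4, 140) = 140
  i=5: min(1*4^5, 140) = 140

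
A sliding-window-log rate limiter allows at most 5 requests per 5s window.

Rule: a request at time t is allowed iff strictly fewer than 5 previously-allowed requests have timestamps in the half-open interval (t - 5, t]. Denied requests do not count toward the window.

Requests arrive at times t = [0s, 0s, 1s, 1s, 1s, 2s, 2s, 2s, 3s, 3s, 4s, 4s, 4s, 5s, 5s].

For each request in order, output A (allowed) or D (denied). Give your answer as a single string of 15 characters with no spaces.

Answer: AAAAADDDDDDDDAA

Derivation:
Tracking allowed requests in the window:
  req#1 t=0s: ALLOW
  req#2 t=0s: ALLOW
  req#3 t=1s: ALLOW
  req#4 t=1s: ALLOW
  req#5 t=1s: ALLOW
  req#6 t=2s: DENY
  req#7 t=2s: DENY
  req#8 t=2s: DENY
  req#9 t=3s: DENY
  req#10 t=3s: DENY
  req#11 t=4s: DENY
  req#12 t=4s: DENY
  req#13 t=4s: DENY
  req#14 t=5s: ALLOW
  req#15 t=5s: ALLOW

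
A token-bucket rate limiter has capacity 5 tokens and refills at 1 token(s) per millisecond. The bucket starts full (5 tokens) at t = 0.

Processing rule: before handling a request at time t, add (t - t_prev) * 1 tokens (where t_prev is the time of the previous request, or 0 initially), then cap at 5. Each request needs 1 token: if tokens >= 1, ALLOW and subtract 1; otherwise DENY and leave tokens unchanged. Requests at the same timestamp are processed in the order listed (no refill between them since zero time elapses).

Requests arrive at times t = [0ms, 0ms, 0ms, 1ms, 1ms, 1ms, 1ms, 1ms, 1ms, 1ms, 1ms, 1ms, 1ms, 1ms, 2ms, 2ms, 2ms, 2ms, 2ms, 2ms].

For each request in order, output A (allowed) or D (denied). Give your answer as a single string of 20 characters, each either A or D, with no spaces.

Simulating step by step:
  req#1 t=0ms: ALLOW
  req#2 t=0ms: ALLOW
  req#3 t=0ms: ALLOW
  req#4 t=1ms: ALLOW
  req#5 t=1ms: ALLOW
  req#6 t=1ms: ALLOW
  req#7 t=1ms: DENY
  req#8 t=1ms: DENY
  req#9 t=1ms: DENY
  req#10 t=1ms: DENY
  req#11 t=1ms: DENY
  req#12 t=1ms: DENY
  req#13 t=1ms: DENY
  req#14 t=1ms: DENY
  req#15 t=2ms: ALLOW
  req#16 t=2ms: DENY
  req#17 t=2ms: DENY
  req#18 t=2ms: DENY
  req#19 t=2ms: DENY
  req#20 t=2ms: DENY

Answer: AAAAAADDDDDDDDADDDDD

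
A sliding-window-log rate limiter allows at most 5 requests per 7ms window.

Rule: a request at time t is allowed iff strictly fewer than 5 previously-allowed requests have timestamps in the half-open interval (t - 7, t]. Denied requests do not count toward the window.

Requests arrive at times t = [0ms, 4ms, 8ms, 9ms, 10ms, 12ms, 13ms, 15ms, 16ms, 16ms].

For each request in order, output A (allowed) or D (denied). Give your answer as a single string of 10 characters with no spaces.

Tracking allowed requests in the window:
  req#1 t=0ms: ALLOW
  req#2 t=4ms: ALLOW
  req#3 t=8ms: ALLOW
  req#4 t=9ms: ALLOW
  req#5 t=10ms: ALLOW
  req#6 t=12ms: ALLOW
  req#7 t=13ms: ALLOW
  req#8 t=15ms: ALLOW
  req#9 t=16ms: ALLOW
  req#10 t=16ms: DENY

Answer: AAAAAAAAAD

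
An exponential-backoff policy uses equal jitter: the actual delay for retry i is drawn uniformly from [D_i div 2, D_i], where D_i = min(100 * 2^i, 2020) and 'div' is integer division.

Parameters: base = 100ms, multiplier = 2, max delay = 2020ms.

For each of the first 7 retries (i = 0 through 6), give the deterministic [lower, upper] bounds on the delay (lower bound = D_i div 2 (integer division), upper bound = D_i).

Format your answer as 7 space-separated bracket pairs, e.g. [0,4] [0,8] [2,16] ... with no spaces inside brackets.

Answer: [50,100] [100,200] [200,400] [400,800] [800,1600] [1010,2020] [1010,2020]

Derivation:
Computing bounds per retry:
  i=0: D_i=min(100*2^0,2020)=100, bounds=[50,100]
  i=1: D_i=min(100*2^1,2020)=200, bounds=[100,200]
  i=2: D_i=min(100*2^2,2020)=400, bounds=[200,400]
  i=3: D_i=min(100*2^3,2020)=800, bounds=[400,800]
  i=4: D_i=min(100*2^4,2020)=1600, bounds=[800,1600]
  i=5: D_i=min(100*2^5,2020)=2020, bounds=[1010,2020]
  i=6: D_i=min(100*2^6,2020)=2020, bounds=[1010,2020]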